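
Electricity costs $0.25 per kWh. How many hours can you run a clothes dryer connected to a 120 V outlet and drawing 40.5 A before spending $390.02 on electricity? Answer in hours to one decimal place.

321.0 h

Power = 40.5 A × 120 V = 4860 W = 4.86 kW
Energy available = $390.02 ÷ $0.25/kWh = 1560.08 kWh
Hours = 1560.08 kWh ÷ 4.86 kW = 321.0 h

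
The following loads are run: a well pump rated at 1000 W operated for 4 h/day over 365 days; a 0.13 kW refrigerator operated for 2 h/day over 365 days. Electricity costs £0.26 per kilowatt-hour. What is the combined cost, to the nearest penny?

£404.27

well pump: Runtime = 4 h/day × 365 days = 1460 h
well pump: 1 kW × 1460 h = 1460 kWh
refrigerator: Runtime = 2 h/day × 365 days = 730 h
refrigerator: 0.13 kW × 730 h = 94.9 kWh
Total energy = 1554.9 kWh
Cost = 1554.9 × £0.26 = £404.27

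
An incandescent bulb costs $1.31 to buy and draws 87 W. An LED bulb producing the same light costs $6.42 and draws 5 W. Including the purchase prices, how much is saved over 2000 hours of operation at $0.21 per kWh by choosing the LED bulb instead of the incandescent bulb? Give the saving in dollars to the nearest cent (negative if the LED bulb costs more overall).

incandescent bulb: $1.31 + (87/1000) kW × 2000 h × $0.21 = $1.31 + $36.54 = $37.85
LED bulb: $6.42 + (5/1000) kW × 2000 h × $0.21 = $6.42 + $2.1 = $8.52
Saving = $37.85 − $8.52 = $29.33

$29.33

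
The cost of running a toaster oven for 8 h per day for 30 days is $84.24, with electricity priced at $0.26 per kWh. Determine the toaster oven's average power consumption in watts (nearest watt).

Energy = $84.24 ÷ $0.26/kWh = 324 kWh
Runtime = 8 h/day × 30 days = 240 h
Power = 324 kWh ÷ 240 h = 1.35 kW = 1350 W

1350 W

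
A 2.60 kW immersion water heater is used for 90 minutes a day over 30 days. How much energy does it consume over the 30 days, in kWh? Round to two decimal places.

117.00 kWh

Runtime = 90 min × 30 = 2700 min = 45 h
Energy = 2.6 kW × 45 h = 117 kWh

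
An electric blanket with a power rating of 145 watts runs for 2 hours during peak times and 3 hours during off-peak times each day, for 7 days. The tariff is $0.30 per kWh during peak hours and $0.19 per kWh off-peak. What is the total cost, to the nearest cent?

$1.19

Peak energy = 0.145 kW × 2 h × 7 = 2.03 kWh
Off-peak energy = 0.145 kW × 3 h × 7 = 3.045 kWh
Cost = 2.03 × $0.30 + 3.045 × $0.19 = $0.609 + $0.57855 = $1.19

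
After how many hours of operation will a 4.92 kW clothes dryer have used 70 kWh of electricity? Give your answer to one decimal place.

14.2 h

Hours = 70 kWh ÷ 4.92 kW = 14.2 h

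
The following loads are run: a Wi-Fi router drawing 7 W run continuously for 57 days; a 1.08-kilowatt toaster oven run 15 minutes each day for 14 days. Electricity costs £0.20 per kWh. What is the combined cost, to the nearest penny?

£2.67

Wi-Fi router: Runtime = 24 h × 57 = 1368 h
Wi-Fi router: 0.007 kW × 1368 h = 9.576 kWh
toaster oven: Runtime = 15 min × 14 = 210 min = 3.5 h
toaster oven: 1.08 kW × 3.5 h = 3.78 kWh
Total energy = 13.356 kWh
Cost = 13.356 × £0.20 = £2.67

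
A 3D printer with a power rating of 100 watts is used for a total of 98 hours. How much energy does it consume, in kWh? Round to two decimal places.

9.80 kWh

Energy = 0.1 kW × 98 h = 9.8 kWh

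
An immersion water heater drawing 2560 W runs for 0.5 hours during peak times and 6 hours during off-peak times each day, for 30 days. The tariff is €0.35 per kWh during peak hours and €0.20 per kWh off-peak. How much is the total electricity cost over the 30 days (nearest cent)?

€105.60

Peak energy = 2.56 kW × 0.5 h × 30 = 38.4 kWh
Off-peak energy = 2.56 kW × 6 h × 30 = 460.8 kWh
Cost = 38.4 × €0.35 + 460.8 × €0.20 = €13.44 + €92.16 = €105.60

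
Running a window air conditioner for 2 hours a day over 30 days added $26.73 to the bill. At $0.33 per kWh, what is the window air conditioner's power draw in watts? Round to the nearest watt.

1350 W

Energy = $26.73 ÷ $0.33/kWh = 81 kWh
Runtime = 2 h/day × 30 days = 60 h
Power = 81 kWh ÷ 60 h = 1.35 kW = 1350 W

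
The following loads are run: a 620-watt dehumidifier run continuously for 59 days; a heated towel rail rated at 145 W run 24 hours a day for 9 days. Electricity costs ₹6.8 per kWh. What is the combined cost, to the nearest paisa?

₹6182.83

dehumidifier: Runtime = 24 h × 59 = 1416 h
dehumidifier: 0.62 kW × 1416 h = 877.92 kWh
heated towel rail: Runtime = 24 h × 9 = 216 h
heated towel rail: 0.145 kW × 216 h = 31.32 kWh
Total energy = 909.24 kWh
Cost = 909.24 × ₹6.8 = ₹6182.83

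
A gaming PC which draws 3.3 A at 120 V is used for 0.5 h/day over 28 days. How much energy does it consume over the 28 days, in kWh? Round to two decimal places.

5.54 kWh

Power = 3.3 A × 120 V = 396 W = 0.396 kW
Runtime = 0.5 h/day × 28 days = 14 h
Energy = 0.396 kW × 14 h = 5.544 kWh ≈ 5.54 kWh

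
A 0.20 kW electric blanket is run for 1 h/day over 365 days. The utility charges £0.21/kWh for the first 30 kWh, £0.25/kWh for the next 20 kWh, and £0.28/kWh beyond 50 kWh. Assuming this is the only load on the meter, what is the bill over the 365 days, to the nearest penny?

£17.74

Runtime = 1 h/day × 365 days = 365 h
Energy = 0.2 kW × 365 h = 73 kWh
Tier 1 (0–30 kWh): 30 × £0.21 = £6.3
Tier 2 (30–50 kWh): 20 × £0.25 = £5
Above 50 kWh: 23 × £0.28 = £6.44
Bill = £17.74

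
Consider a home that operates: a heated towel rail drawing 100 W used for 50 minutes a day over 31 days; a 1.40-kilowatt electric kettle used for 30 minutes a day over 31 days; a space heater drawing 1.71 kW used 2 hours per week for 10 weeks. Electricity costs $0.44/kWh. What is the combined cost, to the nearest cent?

heated towel rail: Runtime = 50 min × 31 = 1550 min = 25.833333… h
heated towel rail: 0.1 kW × 25.833333… h = 2.583333… kWh
electric kettle: Runtime = 30 min × 31 = 930 min = 15.5 h
electric kettle: 1.4 kW × 15.5 h = 21.7 kWh
space heater: Runtime = 2 h/week × 10 weeks = 20 h
space heater: 1.71 kW × 20 h = 34.2 kWh
Total energy = 58.483333… kWh
Cost = 58.483333… × $0.44 = $25.73

$25.73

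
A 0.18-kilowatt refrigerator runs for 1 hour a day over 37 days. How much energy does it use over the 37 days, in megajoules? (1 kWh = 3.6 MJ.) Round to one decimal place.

Runtime = 1 h/day × 37 days = 37 h
Energy = 0.18 kW × 37 h = 6.66 kWh
= 6.66 × 3.6 MJ = 24.0 MJ

24.0 MJ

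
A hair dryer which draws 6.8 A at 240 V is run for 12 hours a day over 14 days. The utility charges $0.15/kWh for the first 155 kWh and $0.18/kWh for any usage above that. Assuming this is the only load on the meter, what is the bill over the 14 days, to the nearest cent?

$44.70

Power = 6.8 A × 240 V = 1632 W = 1.632 kW
Runtime = 12 h/day × 14 days = 168 h
Energy = 1.632 kW × 168 h = 274.176 kWh
Tier 1 (0–155 kWh): 155 × $0.15 = $23.25
Above 155 kWh: 119.176 × $0.18 = $21.45168
Bill = $44.70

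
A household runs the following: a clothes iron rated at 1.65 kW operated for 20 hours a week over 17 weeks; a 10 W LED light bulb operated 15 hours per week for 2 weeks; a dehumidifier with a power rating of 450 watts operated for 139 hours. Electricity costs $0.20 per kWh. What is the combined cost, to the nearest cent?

clothes iron: Runtime = 20 h/week × 17 weeks = 340 h
clothes iron: 1.65 kW × 340 h = 561 kWh
LED light bulb: Runtime = 15 h/week × 2 weeks = 30 h
LED light bulb: 0.01 kW × 30 h = 0.3 kWh
dehumidifier: 0.45 kW × 139 h = 62.55 kWh
Total energy = 623.85 kWh
Cost = 623.85 × $0.20 = $124.77

$124.77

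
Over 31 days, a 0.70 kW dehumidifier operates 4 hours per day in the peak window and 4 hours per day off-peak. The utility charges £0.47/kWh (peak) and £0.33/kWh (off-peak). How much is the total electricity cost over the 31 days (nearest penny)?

£69.44

Peak energy = 0.7 kW × 4 h × 31 = 86.8 kWh
Off-peak energy = 0.7 kW × 4 h × 31 = 86.8 kWh
Cost = 86.8 × £0.47 + 86.8 × £0.33 = £40.796 + £28.644 = £69.44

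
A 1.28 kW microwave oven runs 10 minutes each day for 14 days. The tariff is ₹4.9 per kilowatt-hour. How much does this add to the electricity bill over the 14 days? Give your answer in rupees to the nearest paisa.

₹14.63

Runtime = 10 min × 14 = 140 min = 2.333333… h
Energy = 1.28 kW × 2.333333… h = 2.986666… kWh
Cost = 2.986666… kWh × ₹4.9/kWh = ₹14.63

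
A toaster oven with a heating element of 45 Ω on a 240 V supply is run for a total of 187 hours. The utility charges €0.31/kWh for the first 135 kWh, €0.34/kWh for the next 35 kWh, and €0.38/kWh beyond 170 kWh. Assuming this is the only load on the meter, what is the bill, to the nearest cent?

€80.11

Power = V²/R = 240²/45 = 1280 W = 1.28 kW
Energy = 1.28 kW × 187 h = 239.36 kWh
Tier 1 (0–135 kWh): 135 × €0.31 = €41.85
Tier 2 (135–170 kWh): 35 × €0.34 = €11.9
Above 170 kWh: 69.36 × €0.38 = €26.3568
Bill = €80.11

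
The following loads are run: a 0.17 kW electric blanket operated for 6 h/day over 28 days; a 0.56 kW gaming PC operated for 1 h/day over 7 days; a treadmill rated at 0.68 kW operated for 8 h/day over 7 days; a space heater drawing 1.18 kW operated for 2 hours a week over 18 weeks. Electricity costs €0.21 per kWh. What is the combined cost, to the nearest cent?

electric blanket: Runtime = 6 h/day × 28 days = 168 h
electric blanket: 0.17 kW × 168 h = 28.56 kWh
gaming PC: Runtime = 1 h/day × 7 days = 7 h
gaming PC: 0.56 kW × 7 h = 3.92 kWh
treadmill: Runtime = 8 h/day × 7 days = 56 h
treadmill: 0.68 kW × 56 h = 38.08 kWh
space heater: Runtime = 2 h/week × 18 weeks = 36 h
space heater: 1.18 kW × 36 h = 42.48 kWh
Total energy = 113.04 kWh
Cost = 113.04 × €0.21 = €23.74

€23.74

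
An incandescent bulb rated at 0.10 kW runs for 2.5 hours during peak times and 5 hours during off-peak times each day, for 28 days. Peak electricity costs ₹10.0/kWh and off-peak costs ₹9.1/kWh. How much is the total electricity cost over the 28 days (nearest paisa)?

₹197.40

Peak energy = 0.1 kW × 2.5 h × 28 = 7 kWh
Off-peak energy = 0.1 kW × 5 h × 28 = 14 kWh
Cost = 7 × ₹10.0 + 14 × ₹9.1 = ₹70 + ₹127.4 = ₹197.40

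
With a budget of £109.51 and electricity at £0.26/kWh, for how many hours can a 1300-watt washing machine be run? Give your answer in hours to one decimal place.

Energy available = £109.51 ÷ £0.26/kWh = 421.1923 kWh
Hours = 421.1923 kWh ÷ 1.3 kW = 324.0 h

324.0 h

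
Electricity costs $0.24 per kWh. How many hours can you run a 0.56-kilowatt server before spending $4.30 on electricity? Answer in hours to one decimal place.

Energy available = $4.30 ÷ $0.24/kWh = 17.9167 kWh
Hours = 17.9167 kWh ÷ 0.56 kW = 32.0 h

32.0 h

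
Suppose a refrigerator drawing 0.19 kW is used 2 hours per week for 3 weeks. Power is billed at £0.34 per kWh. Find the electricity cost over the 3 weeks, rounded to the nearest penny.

£0.39

Runtime = 2 h/week × 3 weeks = 6 h
Energy = 0.19 kW × 6 h = 1.14 kWh
Cost = 1.14 kWh × £0.34/kWh = £0.39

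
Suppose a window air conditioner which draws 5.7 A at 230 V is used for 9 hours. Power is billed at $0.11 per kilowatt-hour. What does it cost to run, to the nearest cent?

Power = 5.7 A × 230 V = 1311 W = 1.311 kW
Energy = 1.311 kW × 9 h = 11.799 kWh
Cost = 11.799 kWh × $0.11/kWh = $1.30

$1.30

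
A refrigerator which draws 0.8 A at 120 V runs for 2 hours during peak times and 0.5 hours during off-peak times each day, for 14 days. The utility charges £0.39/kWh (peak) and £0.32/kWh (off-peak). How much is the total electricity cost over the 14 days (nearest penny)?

Power = 0.8 A × 120 V = 96 W = 0.096 kW
Peak energy = 0.096 kW × 2 h × 14 = 2.688 kWh
Off-peak energy = 0.096 kW × 0.5 h × 14 = 0.672 kWh
Cost = 2.688 × £0.39 + 0.672 × £0.32 = £1.04832 + £0.21504 = £1.26

£1.26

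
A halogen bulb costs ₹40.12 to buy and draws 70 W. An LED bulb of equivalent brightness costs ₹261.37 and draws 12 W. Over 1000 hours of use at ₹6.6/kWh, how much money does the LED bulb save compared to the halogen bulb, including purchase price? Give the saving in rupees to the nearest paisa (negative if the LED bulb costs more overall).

halogen bulb: ₹40.12 + (70/1000) kW × 1000 h × ₹6.6 = ₹40.12 + ₹462 = ₹502.12
LED bulb: ₹261.37 + (12/1000) kW × 1000 h × ₹6.6 = ₹261.37 + ₹79.2 = ₹340.57
Saving = ₹502.12 − ₹340.57 = ₹161.55

₹161.55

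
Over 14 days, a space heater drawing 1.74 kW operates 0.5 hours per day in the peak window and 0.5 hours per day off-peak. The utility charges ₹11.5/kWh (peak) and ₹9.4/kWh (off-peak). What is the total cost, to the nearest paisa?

Peak energy = 1.74 kW × 0.5 h × 14 = 12.18 kWh
Off-peak energy = 1.74 kW × 0.5 h × 14 = 12.18 kWh
Cost = 12.18 × ₹11.5 + 12.18 × ₹9.4 = ₹140.07 + ₹114.492 = ₹254.56

₹254.56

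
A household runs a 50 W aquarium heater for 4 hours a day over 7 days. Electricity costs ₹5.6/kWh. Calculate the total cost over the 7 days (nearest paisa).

₹7.84

Runtime = 4 h/day × 7 days = 28 h
Energy = 0.05 kW × 28 h = 1.4 kWh
Cost = 1.4 kWh × ₹5.6/kWh = ₹7.84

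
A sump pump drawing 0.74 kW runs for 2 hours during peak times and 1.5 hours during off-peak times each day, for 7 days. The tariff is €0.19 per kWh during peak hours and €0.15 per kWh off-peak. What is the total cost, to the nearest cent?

Peak energy = 0.74 kW × 2 h × 7 = 10.36 kWh
Off-peak energy = 0.74 kW × 1.5 h × 7 = 7.77 kWh
Cost = 10.36 × €0.19 + 7.77 × €0.15 = €1.9684 + €1.1655 = €3.13

€3.13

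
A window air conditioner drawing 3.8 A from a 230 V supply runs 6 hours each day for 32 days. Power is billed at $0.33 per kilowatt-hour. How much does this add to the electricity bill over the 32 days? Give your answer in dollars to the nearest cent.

Power = 3.8 A × 230 V = 874 W = 0.874 kW
Runtime = 6 h/day × 32 days = 192 h
Energy = 0.874 kW × 192 h = 167.808 kWh
Cost = 167.808 kWh × $0.33/kWh = $55.38

$55.38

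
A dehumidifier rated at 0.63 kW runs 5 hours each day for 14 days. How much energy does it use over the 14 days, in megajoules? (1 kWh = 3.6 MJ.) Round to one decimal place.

158.8 MJ

Runtime = 5 h/day × 14 days = 70 h
Energy = 0.63 kW × 70 h = 44.1 kWh
= 44.1 × 3.6 MJ = 158.8 MJ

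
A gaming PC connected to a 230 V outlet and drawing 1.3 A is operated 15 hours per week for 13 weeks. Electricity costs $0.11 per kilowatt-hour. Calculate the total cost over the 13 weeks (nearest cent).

$6.41

Power = 1.3 A × 230 V = 299 W = 0.299 kW
Runtime = 15 h/week × 13 weeks = 195 h
Energy = 0.299 kW × 195 h = 58.305 kWh
Cost = 58.305 kWh × $0.11/kWh = $6.41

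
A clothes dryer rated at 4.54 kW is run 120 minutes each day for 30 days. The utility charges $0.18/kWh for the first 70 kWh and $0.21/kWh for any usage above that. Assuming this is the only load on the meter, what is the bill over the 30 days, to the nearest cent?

Runtime = 120 min × 30 = 3600 min = 60 h
Energy = 4.54 kW × 60 h = 272.4 kWh
Tier 1 (0–70 kWh): 70 × $0.18 = $12.6
Above 70 kWh: 202.4 × $0.21 = $42.504
Bill = $55.10

$55.10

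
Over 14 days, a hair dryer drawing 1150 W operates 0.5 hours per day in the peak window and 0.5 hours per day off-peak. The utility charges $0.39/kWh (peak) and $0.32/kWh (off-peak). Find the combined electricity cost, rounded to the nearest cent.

$5.72

Peak energy = 1.15 kW × 0.5 h × 14 = 8.05 kWh
Off-peak energy = 1.15 kW × 0.5 h × 14 = 8.05 kWh
Cost = 8.05 × $0.39 + 8.05 × $0.32 = $3.1395 + $2.576 = $5.72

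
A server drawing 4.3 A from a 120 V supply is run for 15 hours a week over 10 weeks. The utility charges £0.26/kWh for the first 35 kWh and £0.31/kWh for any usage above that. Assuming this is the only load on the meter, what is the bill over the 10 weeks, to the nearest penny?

Power = 4.3 A × 120 V = 516 W = 0.516 kW
Runtime = 15 h/week × 10 weeks = 150 h
Energy = 0.516 kW × 150 h = 77.4 kWh
Tier 1 (0–35 kWh): 35 × £0.26 = £9.1
Above 35 kWh: 42.4 × £0.31 = £13.144
Bill = £22.24

£22.24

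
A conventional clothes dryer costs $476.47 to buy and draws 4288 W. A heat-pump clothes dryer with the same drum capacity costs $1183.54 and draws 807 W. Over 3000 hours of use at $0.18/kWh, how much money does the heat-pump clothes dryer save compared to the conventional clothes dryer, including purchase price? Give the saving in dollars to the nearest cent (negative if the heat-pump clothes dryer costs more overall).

$1172.67

conventional clothes dryer: $476.47 + (4288/1000) kW × 3000 h × $0.18 = $476.47 + $2315.52 = $2791.99
heat-pump clothes dryer: $1183.54 + (807/1000) kW × 3000 h × $0.18 = $1183.54 + $435.78 = $1619.32
Saving = $2791.99 − $1619.32 = $1172.67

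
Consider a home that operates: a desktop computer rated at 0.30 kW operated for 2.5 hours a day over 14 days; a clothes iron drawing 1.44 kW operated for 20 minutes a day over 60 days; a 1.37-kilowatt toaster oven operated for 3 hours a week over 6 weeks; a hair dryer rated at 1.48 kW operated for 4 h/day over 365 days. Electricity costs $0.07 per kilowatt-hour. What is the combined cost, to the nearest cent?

desktop computer: Runtime = 2.5 h/day × 14 days = 35 h
desktop computer: 0.3 kW × 35 h = 10.5 kWh
clothes iron: Runtime = 20 min × 60 = 1200 min = 20 h
clothes iron: 1.44 kW × 20 h = 28.8 kWh
toaster oven: Runtime = 3 h/week × 6 weeks = 18 h
toaster oven: 1.37 kW × 18 h = 24.66 kWh
hair dryer: Runtime = 4 h/day × 365 days = 1460 h
hair dryer: 1.48 kW × 1460 h = 2160.8 kWh
Total energy = 2224.76 kWh
Cost = 2224.76 × $0.07 = $155.73

$155.73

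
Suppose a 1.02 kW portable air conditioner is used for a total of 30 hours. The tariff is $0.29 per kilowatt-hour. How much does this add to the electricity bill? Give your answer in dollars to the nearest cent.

Energy = 1.02 kW × 30 h = 30.6 kWh
Cost = 30.6 kWh × $0.29/kWh = $8.87

$8.87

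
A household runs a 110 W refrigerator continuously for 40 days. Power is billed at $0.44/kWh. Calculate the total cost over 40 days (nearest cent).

$46.46

Runtime = 24 h × 40 = 960 h
Energy = 0.11 kW × 960 h = 105.6 kWh
Cost = 105.6 kWh × $0.44/kWh = $46.46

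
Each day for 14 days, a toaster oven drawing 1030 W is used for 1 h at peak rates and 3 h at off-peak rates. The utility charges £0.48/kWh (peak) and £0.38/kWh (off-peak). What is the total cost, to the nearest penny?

Peak energy = 1.03 kW × 1 h × 14 = 14.42 kWh
Off-peak energy = 1.03 kW × 3 h × 14 = 43.26 kWh
Cost = 14.42 × £0.48 + 43.26 × £0.38 = £6.9216 + £16.4388 = £23.36

£23.36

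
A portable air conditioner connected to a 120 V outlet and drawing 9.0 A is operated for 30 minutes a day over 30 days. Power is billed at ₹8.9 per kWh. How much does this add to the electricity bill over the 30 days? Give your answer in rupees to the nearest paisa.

Power = 9.0 A × 120 V = 1080 W = 1.08 kW
Runtime = 30 min × 30 = 900 min = 15 h
Energy = 1.08 kW × 15 h = 16.2 kWh
Cost = 16.2 kWh × ₹8.9/kWh = ₹144.18

₹144.18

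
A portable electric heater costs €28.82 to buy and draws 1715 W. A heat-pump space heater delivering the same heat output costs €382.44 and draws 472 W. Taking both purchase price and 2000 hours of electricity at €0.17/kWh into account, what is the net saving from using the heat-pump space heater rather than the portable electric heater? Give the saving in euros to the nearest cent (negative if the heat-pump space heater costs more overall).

portable electric heater: €28.82 + (1715/1000) kW × 2000 h × €0.17 = €28.82 + €583.1 = €611.92
heat-pump space heater: €382.44 + (472/1000) kW × 2000 h × €0.17 = €382.44 + €160.48 = €542.92
Saving = €611.92 − €542.92 = €69

€69.00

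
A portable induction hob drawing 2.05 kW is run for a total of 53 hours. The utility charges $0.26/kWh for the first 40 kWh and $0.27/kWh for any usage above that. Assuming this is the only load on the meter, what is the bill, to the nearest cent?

$28.94

Energy = 2.05 kW × 53 h = 108.65 kWh
Tier 1 (0–40 kWh): 40 × $0.26 = $10.4
Above 40 kWh: 68.65 × $0.27 = $18.5355
Bill = $28.94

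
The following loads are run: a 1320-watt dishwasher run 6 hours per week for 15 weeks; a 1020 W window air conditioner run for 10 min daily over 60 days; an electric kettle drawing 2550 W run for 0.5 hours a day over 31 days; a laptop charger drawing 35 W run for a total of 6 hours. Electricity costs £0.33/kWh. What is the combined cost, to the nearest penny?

dishwasher: Runtime = 6 h/week × 15 weeks = 90 h
dishwasher: 1.32 kW × 90 h = 118.8 kWh
window air conditioner: Runtime = 10 min × 60 = 600 min = 10 h
window air conditioner: 1.02 kW × 10 h = 10.2 kWh
electric kettle: Runtime = 0.5 h/day × 31 days = 15.5 h
electric kettle: 2.55 kW × 15.5 h = 39.525 kWh
laptop charger: 0.035 kW × 6 h = 0.21 kWh
Total energy = 168.735 kWh
Cost = 168.735 × £0.33 = £55.68

£55.68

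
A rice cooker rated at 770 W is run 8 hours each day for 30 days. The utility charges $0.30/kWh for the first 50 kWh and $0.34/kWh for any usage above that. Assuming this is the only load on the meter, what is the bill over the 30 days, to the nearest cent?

$60.83

Runtime = 8 h/day × 30 days = 240 h
Energy = 0.77 kW × 240 h = 184.8 kWh
Tier 1 (0–50 kWh): 50 × $0.30 = $15
Above 50 kWh: 134.8 × $0.34 = $45.832
Bill = $60.83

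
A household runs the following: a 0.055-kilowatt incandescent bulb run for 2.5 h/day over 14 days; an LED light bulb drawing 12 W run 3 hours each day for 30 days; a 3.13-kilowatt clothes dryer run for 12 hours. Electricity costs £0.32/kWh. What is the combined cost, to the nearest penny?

incandescent bulb: Runtime = 2.5 h/day × 14 days = 35 h
incandescent bulb: 0.055 kW × 35 h = 1.925 kWh
LED light bulb: Runtime = 3 h/day × 30 days = 90 h
LED light bulb: 0.012 kW × 90 h = 1.08 kWh
clothes dryer: 3.13 kW × 12 h = 37.56 kWh
Total energy = 40.565 kWh
Cost = 40.565 × £0.32 = £12.98

£12.98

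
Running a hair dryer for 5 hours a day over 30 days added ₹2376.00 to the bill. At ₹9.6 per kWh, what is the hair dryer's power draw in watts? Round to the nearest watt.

Energy = ₹2376.00 ÷ ₹9.6/kWh = 247.5 kWh
Runtime = 5 h/day × 30 days = 150 h
Power = 247.5 kWh ÷ 150 h = 1.65 kW = 1650 W

1650 W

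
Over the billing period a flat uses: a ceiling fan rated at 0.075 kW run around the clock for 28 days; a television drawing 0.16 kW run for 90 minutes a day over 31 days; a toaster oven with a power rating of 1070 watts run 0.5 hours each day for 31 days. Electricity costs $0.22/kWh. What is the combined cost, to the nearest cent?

ceiling fan: Runtime = 24 h × 28 = 672 h
ceiling fan: 0.075 kW × 672 h = 50.4 kWh
television: Runtime = 90 min × 31 = 2790 min = 46.5 h
television: 0.16 kW × 46.5 h = 7.44 kWh
toaster oven: Runtime = 0.5 h/day × 31 days = 15.5 h
toaster oven: 1.07 kW × 15.5 h = 16.585 kWh
Total energy = 74.425 kWh
Cost = 74.425 × $0.22 = $16.37

$16.37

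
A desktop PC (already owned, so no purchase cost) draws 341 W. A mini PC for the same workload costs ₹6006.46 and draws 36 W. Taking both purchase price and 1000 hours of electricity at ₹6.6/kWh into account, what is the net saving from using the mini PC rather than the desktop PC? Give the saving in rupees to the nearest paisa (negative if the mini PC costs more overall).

desktop PC: ₹0.00 + (341/1000) kW × 1000 h × ₹6.6 = ₹0.00 + ₹2250.6 = ₹2250.6
mini PC: ₹6006.46 + (36/1000) kW × 1000 h × ₹6.6 = ₹6006.46 + ₹237.6 = ₹6244.06
Saving = ₹2250.6 − ₹6244.06 = −₹3993.46

-₹3993.46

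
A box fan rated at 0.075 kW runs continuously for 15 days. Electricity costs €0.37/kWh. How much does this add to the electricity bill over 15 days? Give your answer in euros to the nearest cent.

€9.99

Runtime = 24 h × 15 = 360 h
Energy = 0.075 kW × 360 h = 27 kWh
Cost = 27 kWh × €0.37/kWh = €9.99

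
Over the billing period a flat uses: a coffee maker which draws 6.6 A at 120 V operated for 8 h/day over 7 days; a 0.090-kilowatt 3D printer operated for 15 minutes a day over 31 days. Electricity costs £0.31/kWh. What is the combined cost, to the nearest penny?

coffee maker: Power = 6.6 A × 120 V = 792 W = 0.792 kW
coffee maker: Runtime = 8 h/day × 7 days = 56 h
coffee maker: 0.792 kW × 56 h = 44.352 kWh
3D printer: Runtime = 15 min × 31 = 465 min = 7.75 h
3D printer: 0.09 kW × 7.75 h = 0.6975 kWh
Total energy = 45.0495 kWh
Cost = 45.0495 × £0.31 = £13.97

£13.97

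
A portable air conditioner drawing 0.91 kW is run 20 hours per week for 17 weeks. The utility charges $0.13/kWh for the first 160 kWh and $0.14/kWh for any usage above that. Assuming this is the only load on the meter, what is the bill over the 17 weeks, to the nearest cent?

$41.72

Runtime = 20 h/week × 17 weeks = 340 h
Energy = 0.91 kW × 340 h = 309.4 kWh
Tier 1 (0–160 kWh): 160 × $0.13 = $20.8
Above 160 kWh: 149.4 × $0.14 = $20.916
Bill = $41.72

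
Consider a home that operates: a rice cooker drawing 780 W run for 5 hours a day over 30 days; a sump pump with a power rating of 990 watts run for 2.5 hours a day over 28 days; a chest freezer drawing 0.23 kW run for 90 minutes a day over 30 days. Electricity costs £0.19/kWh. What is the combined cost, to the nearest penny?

£37.36

rice cooker: Runtime = 5 h/day × 30 days = 150 h
rice cooker: 0.78 kW × 150 h = 117 kWh
sump pump: Runtime = 2.5 h/day × 28 days = 70 h
sump pump: 0.99 kW × 70 h = 69.3 kWh
chest freezer: Runtime = 90 min × 30 = 2700 min = 45 h
chest freezer: 0.23 kW × 45 h = 10.35 kWh
Total energy = 196.65 kWh
Cost = 196.65 × £0.19 = £37.36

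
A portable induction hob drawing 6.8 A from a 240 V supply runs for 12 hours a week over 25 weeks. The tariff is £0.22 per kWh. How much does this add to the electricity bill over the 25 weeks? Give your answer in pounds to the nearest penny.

Power = 6.8 A × 240 V = 1632 W = 1.632 kW
Runtime = 12 h/week × 25 weeks = 300 h
Energy = 1.632 kW × 300 h = 489.6 kWh
Cost = 489.6 kWh × £0.22/kWh = £107.71

£107.71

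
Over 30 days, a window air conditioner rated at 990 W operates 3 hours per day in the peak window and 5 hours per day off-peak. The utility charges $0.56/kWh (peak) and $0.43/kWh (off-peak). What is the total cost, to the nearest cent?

Peak energy = 0.99 kW × 3 h × 30 = 89.1 kWh
Off-peak energy = 0.99 kW × 5 h × 30 = 148.5 kWh
Cost = 89.1 × $0.56 + 148.5 × $0.43 = $49.896 + $63.855 = $113.75

$113.75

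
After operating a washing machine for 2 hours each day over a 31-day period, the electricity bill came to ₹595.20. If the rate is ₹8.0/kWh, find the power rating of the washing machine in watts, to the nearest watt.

Energy = ₹595.20 ÷ ₹8.0/kWh = 74.4 kWh
Runtime = 2 h/day × 31 days = 62 h
Power = 74.4 kWh ÷ 62 h = 1.2 kW = 1200 W

1200 W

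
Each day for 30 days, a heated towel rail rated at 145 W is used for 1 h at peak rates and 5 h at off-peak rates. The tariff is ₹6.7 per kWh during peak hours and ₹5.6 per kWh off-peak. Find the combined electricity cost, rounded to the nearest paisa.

Peak energy = 0.145 kW × 1 h × 30 = 4.35 kWh
Off-peak energy = 0.145 kW × 5 h × 30 = 21.75 kWh
Cost = 4.35 × ₹6.7 + 21.75 × ₹5.6 = ₹29.145 + ₹121.8 = ₹150.95

₹150.95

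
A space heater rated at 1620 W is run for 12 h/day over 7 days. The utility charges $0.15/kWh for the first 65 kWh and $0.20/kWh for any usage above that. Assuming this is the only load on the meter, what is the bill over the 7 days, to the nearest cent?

Runtime = 12 h/day × 7 days = 84 h
Energy = 1.62 kW × 84 h = 136.08 kWh
Tier 1 (0–65 kWh): 65 × $0.15 = $9.75
Above 65 kWh: 71.08 × $0.20 = $14.216
Bill = $23.97

$23.97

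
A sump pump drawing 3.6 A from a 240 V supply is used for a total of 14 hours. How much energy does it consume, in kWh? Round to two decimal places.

Power = 3.6 A × 240 V = 864 W = 0.864 kW
Energy = 0.864 kW × 14 h = 12.096 kWh ≈ 12.10 kWh

12.10 kWh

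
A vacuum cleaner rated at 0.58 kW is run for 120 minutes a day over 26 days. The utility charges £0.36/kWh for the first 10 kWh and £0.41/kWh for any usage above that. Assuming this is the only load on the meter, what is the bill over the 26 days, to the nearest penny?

£11.87

Runtime = 120 min × 26 = 3120 min = 52 h
Energy = 0.58 kW × 52 h = 30.16 kWh
Tier 1 (0–10 kWh): 10 × £0.36 = £3.6
Above 10 kWh: 20.16 × £0.41 = £8.2656
Bill = £11.87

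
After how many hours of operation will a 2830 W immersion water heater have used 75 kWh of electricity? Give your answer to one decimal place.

Hours = 75 kWh ÷ 2.83 kW = 26.5 h

26.5 h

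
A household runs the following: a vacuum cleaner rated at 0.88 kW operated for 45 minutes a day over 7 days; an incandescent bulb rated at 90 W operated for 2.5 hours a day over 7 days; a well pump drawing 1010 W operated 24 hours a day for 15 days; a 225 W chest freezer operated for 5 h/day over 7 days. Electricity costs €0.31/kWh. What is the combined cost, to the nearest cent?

vacuum cleaner: Runtime = 45 min × 7 = 315 min = 5.25 h
vacuum cleaner: 0.88 kW × 5.25 h = 4.62 kWh
incandescent bulb: Runtime = 2.5 h/day × 7 days = 17.5 h
incandescent bulb: 0.09 kW × 17.5 h = 1.575 kWh
well pump: Runtime = 24 h × 15 = 360 h
well pump: 1.01 kW × 360 h = 363.6 kWh
chest freezer: Runtime = 5 h/day × 7 days = 35 h
chest freezer: 0.225 kW × 35 h = 7.875 kWh
Total energy = 377.67 kWh
Cost = 377.67 × €0.31 = €117.08

€117.08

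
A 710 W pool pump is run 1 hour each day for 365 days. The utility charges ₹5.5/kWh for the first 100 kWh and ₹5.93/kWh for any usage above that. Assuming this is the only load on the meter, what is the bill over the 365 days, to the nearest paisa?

Runtime = 1 h/day × 365 days = 365 h
Energy = 0.71 kW × 365 h = 259.15 kWh
Tier 1 (0–100 kWh): 100 × ₹5.5 = ₹550
Above 100 kWh: 159.15 × ₹5.93 = ₹943.7595
Bill = ₹1493.76

₹1493.76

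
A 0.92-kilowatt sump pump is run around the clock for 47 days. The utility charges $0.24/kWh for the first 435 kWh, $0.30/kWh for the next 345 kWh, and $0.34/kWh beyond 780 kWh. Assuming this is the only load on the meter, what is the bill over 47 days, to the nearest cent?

Runtime = 24 h × 47 = 1128 h
Energy = 0.92 kW × 1128 h = 1037.76 kWh
Tier 1 (0–435 kWh): 435 × $0.24 = $104.4
Tier 2 (435–780 kWh): 345 × $0.30 = $103.5
Above 780 kWh: 257.76 × $0.34 = $87.6384
Bill = $295.54

$295.54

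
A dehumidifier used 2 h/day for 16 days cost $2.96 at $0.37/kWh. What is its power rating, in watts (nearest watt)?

Energy = $2.96 ÷ $0.37/kWh = 8 kWh
Runtime = 2 h/day × 16 days = 32 h
Power = 8 kWh ÷ 32 h = 0.25 kW = 250 W

250 W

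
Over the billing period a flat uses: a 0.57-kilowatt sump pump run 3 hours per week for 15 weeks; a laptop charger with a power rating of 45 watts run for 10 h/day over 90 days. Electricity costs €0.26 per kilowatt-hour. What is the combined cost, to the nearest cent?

€17.20

sump pump: Runtime = 3 h/week × 15 weeks = 45 h
sump pump: 0.57 kW × 45 h = 25.65 kWh
laptop charger: Runtime = 10 h/day × 90 days = 900 h
laptop charger: 0.045 kW × 900 h = 40.5 kWh
Total energy = 66.15 kWh
Cost = 66.15 × €0.26 = €17.20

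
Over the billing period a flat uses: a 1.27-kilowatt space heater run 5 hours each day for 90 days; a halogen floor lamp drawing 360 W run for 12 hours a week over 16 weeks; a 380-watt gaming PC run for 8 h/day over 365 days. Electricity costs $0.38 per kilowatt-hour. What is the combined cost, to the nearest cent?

space heater: Runtime = 5 h/day × 90 days = 450 h
space heater: 1.27 kW × 450 h = 571.5 kWh
halogen floor lamp: Runtime = 12 h/week × 16 weeks = 192 h
halogen floor lamp: 0.36 kW × 192 h = 69.12 kWh
gaming PC: Runtime = 8 h/day × 365 days = 2920 h
gaming PC: 0.38 kW × 2920 h = 1109.6 kWh
Total energy = 1750.22 kWh
Cost = 1750.22 × $0.38 = $665.08

$665.08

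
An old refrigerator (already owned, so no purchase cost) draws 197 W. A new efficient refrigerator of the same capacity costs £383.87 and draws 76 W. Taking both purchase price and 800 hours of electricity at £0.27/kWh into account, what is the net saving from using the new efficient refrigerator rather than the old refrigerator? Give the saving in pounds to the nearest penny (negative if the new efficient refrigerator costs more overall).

old refrigerator: £0.00 + (197/1000) kW × 800 h × £0.27 = £0.00 + £42.552 = £42.552
new efficient refrigerator: £383.87 + (76/1000) kW × 800 h × £0.27 = £383.87 + £16.416 = £400.286
Saving = £42.552 − £400.286 = −£357.734 → -£357.73

-£357.73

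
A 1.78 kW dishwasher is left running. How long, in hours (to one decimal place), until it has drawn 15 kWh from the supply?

8.4 h

Hours = 15 kWh ÷ 1.78 kW = 8.4 h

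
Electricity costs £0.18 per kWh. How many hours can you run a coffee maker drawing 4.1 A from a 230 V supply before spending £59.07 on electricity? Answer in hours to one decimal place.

348.0 h

Power = 4.1 A × 230 V = 943 W = 0.943 kW
Energy available = £59.07 ÷ £0.18/kWh = 328.1667 kWh
Hours = 328.1667 kWh ÷ 0.943 kW = 348.0 h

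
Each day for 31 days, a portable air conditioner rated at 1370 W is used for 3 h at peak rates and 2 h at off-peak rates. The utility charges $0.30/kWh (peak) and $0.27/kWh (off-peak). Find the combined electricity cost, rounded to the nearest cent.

Peak energy = 1.37 kW × 3 h × 31 = 127.41 kWh
Off-peak energy = 1.37 kW × 2 h × 31 = 84.94 kWh
Cost = 127.41 × $0.30 + 84.94 × $0.27 = $38.223 + $22.9338 = $61.16

$61.16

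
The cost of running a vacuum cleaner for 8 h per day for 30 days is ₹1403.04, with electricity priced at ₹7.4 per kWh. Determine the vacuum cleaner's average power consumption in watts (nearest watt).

Energy = ₹1403.04 ÷ ₹7.4/kWh = 189.6 kWh
Runtime = 8 h/day × 30 days = 240 h
Power = 189.6 kWh ÷ 240 h = 0.79 kW = 790 W

790 W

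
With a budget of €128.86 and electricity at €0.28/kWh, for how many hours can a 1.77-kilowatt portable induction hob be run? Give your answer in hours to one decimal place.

Energy available = €128.86 ÷ €0.28/kWh = 460.2143 kWh
Hours = 460.2143 kWh ÷ 1.77 kW = 260.0 h

260.0 h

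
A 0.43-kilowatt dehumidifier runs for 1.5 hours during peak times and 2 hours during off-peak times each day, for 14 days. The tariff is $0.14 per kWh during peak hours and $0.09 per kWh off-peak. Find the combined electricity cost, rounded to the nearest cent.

$2.35

Peak energy = 0.43 kW × 1.5 h × 14 = 9.03 kWh
Off-peak energy = 0.43 kW × 2 h × 14 = 12.04 kWh
Cost = 9.03 × $0.14 + 12.04 × $0.09 = $1.2642 + $1.0836 = $2.35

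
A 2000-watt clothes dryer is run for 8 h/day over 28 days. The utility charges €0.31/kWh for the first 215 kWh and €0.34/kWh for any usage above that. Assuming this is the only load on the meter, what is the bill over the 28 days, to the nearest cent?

€145.87

Runtime = 8 h/day × 28 days = 224 h
Energy = 2 kW × 224 h = 448 kWh
Tier 1 (0–215 kWh): 215 × €0.31 = €66.65
Above 215 kWh: 233 × €0.34 = €79.22
Bill = €145.87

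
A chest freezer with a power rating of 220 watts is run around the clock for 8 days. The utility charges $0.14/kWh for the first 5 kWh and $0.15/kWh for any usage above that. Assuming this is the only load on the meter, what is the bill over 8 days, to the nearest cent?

Runtime = 24 h × 8 = 192 h
Energy = 0.22 kW × 192 h = 42.24 kWh
Tier 1 (0–5 kWh): 5 × $0.14 = $0.7
Above 5 kWh: 37.24 × $0.15 = $5.586
Bill = $6.29

$6.29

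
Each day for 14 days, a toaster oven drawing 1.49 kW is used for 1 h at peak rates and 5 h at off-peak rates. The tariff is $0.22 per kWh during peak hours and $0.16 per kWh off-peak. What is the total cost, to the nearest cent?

Peak energy = 1.49 kW × 1 h × 14 = 20.86 kWh
Off-peak energy = 1.49 kW × 5 h × 14 = 104.3 kWh
Cost = 20.86 × $0.22 + 104.3 × $0.16 = $4.5892 + $16.688 = $21.28

$21.28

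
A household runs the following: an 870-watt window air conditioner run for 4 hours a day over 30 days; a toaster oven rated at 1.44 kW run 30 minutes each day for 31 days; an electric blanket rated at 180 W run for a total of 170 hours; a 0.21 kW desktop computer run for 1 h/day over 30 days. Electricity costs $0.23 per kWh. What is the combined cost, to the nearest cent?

$37.63

window air conditioner: Runtime = 4 h/day × 30 days = 120 h
window air conditioner: 0.87 kW × 120 h = 104.4 kWh
toaster oven: Runtime = 30 min × 31 = 930 min = 15.5 h
toaster oven: 1.44 kW × 15.5 h = 22.32 kWh
electric blanket: 0.18 kW × 170 h = 30.6 kWh
desktop computer: Runtime = 1 h/day × 30 days = 30 h
desktop computer: 0.21 kW × 30 h = 6.3 kWh
Total energy = 163.62 kWh
Cost = 163.62 × $0.23 = $37.63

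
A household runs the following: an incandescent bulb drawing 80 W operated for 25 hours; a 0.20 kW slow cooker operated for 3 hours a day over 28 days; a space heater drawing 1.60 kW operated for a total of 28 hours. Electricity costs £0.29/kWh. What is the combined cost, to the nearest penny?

incandescent bulb: 0.08 kW × 25 h = 2 kWh
slow cooker: Runtime = 3 h/day × 28 days = 84 h
slow cooker: 0.2 kW × 84 h = 16.8 kWh
space heater: 1.6 kW × 28 h = 44.8 kWh
Total energy = 63.6 kWh
Cost = 63.6 × £0.29 = £18.44

£18.44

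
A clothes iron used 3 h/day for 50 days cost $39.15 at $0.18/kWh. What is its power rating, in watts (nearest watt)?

1450 W

Energy = $39.15 ÷ $0.18/kWh = 217.5 kWh
Runtime = 3 h/day × 50 days = 150 h
Power = 217.5 kWh ÷ 150 h = 1.45 kW = 1450 W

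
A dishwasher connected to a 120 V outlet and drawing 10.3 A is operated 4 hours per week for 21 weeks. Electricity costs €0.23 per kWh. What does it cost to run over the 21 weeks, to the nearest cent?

Power = 10.3 A × 120 V = 1236 W = 1.236 kW
Runtime = 4 h/week × 21 weeks = 84 h
Energy = 1.236 kW × 84 h = 103.824 kWh
Cost = 103.824 kWh × €0.23/kWh = €23.88

€23.88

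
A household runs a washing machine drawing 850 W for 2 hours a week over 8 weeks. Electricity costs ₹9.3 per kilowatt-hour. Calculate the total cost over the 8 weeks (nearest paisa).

₹126.48

Runtime = 2 h/week × 8 weeks = 16 h
Energy = 0.85 kW × 16 h = 13.6 kWh
Cost = 13.6 kWh × ₹9.3/kWh = ₹126.48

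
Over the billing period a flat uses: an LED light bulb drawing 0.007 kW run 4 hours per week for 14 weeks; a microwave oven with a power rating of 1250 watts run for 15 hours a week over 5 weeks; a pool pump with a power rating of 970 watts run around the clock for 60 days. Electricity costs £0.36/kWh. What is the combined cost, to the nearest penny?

£536.74

LED light bulb: Runtime = 4 h/week × 14 weeks = 56 h
LED light bulb: 0.007 kW × 56 h = 0.392 kWh
microwave oven: Runtime = 15 h/week × 5 weeks = 75 h
microwave oven: 1.25 kW × 75 h = 93.75 kWh
pool pump: Runtime = 24 h × 60 = 1440 h
pool pump: 0.97 kW × 1440 h = 1396.8 kWh
Total energy = 1490.942 kWh
Cost = 1490.942 × £0.36 = £536.74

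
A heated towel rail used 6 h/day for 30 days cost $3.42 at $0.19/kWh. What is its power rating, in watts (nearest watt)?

100 W

Energy = $3.42 ÷ $0.19/kWh = 18 kWh
Runtime = 6 h/day × 30 days = 180 h
Power = 18 kWh ÷ 180 h = 0.1 kW = 100 W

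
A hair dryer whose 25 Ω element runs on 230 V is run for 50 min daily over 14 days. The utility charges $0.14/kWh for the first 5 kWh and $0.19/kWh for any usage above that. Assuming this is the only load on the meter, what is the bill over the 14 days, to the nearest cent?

Power = V²/R = 230²/25 = 2116 W = 2.116 kW
Runtime = 50 min × 14 = 700 min = 11.666666… h
Energy = 2.116 kW × 11.666666… h = 24.686666… kWh
Tier 1 (0–5 kWh): 5 × $0.14 = $0.7
Above 5 kWh: 19.686666… × $0.19 = $3.740466…
Bill = $4.44

$4.44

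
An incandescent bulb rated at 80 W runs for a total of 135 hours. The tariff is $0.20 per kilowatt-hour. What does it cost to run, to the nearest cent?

Energy = 0.08 kW × 135 h = 10.8 kWh
Cost = 10.8 kWh × $0.20/kWh = $2.16

$2.16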